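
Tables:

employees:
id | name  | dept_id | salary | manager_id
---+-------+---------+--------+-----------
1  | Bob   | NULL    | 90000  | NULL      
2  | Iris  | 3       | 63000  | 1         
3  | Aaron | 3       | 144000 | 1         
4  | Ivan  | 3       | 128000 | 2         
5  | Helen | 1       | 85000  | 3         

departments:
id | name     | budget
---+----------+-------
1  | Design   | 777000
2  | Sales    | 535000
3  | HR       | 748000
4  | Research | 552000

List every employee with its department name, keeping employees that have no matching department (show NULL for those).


LEFT JOIN keeps every row from employees (the left table); where dept_id has no match in departments, the department columns become NULL. Walk through each employee:
  - employee 1 (Bob): dept_id=NULL, no match -> kept with NULL
  - employee 2 (Iris): dept_id=3 -> matches HR
  - employee 3 (Aaron): dept_id=3 -> matches HR
  - employee 4 (Ivan): dept_id=3 -> matches HR
  - employee 5 (Helen): dept_id=1 -> matches Design
All 5 rows appear; 1 has NULL department.

SQL:
SELECT a.name, b.name AS department
FROM employees a
LEFT JOIN departments b ON a.dept_id = b.id

Result:
name  | department
------+-----------
Bob   | NULL      
Iris  | HR        
Aaron | HR        
Ivan  | HR        
Helen | Design    


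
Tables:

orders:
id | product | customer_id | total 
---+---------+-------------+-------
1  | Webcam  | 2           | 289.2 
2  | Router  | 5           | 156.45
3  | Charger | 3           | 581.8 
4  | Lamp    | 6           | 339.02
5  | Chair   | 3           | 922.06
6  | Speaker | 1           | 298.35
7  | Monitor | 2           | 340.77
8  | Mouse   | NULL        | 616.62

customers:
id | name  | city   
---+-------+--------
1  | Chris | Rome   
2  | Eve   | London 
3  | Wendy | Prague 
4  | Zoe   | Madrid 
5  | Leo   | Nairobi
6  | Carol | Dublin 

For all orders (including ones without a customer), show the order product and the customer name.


LEFT JOIN keeps every row from orders (the left table); where customer_id has no match in customers, the customer columns become NULL. Walk through each order:
  - order 1 (Webcam): customer_id=2 -> matches Eve
  - order 2 (Router): customer_id=5 -> matches Leo
  - order 3 (Charger): customer_id=3 -> matches Wendy
  - order 4 (Lamp): customer_id=6 -> matches Carol
  - order 5 (Chair): customer_id=3 -> matches Wendy
  - order 6 (Speaker): customer_id=1 -> matches Chris
  - order 7 (Monitor): customer_id=2 -> matches Eve
  - order 8 (Mouse): customer_id=NULL, no match -> kept with NULL
All 8 rows appear; 1 has NULL customer.

SQL:
SELECT a.product, b.name AS customer
FROM orders a
LEFT JOIN customers b ON a.customer_id = b.id

Result:
product | customer
--------+---------
Webcam  | Eve     
Router  | Leo     
Charger | Wendy   
Lamp    | Carol   
Chair   | Wendy   
Speaker | Chris   
Monitor | Eve     
Mouse   | NULL    


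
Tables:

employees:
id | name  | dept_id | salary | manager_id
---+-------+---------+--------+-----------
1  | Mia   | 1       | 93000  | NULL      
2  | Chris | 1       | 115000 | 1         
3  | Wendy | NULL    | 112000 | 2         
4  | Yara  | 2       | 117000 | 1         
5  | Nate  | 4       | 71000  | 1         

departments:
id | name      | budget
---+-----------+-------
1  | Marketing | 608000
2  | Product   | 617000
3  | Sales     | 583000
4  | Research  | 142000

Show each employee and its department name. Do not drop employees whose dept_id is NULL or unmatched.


LEFT JOIN keeps every row from employees (the left table); where dept_id has no match in departments, the department columns become NULL. Walk through each employee:
  - employee 1 (Mia): dept_id=1 -> matches Marketing
  - employee 2 (Chris): dept_id=1 -> matches Marketing
  - employee 3 (Wendy): dept_id=NULL, no match -> kept with NULL
  - employee 4 (Yara): dept_id=2 -> matches Product
  - employee 5 (Nate): dept_id=4 -> matches Research
All 5 rows appear; 1 has NULL department.

SQL:
SELECT a.name, b.name AS department
FROM employees a
LEFT JOIN departments b ON a.dept_id = b.id

Result:
name  | department
------+-----------
Mia   | Marketing 
Chris | Marketing 
Wendy | NULL      
Yara  | Product   
Nate  | Research  


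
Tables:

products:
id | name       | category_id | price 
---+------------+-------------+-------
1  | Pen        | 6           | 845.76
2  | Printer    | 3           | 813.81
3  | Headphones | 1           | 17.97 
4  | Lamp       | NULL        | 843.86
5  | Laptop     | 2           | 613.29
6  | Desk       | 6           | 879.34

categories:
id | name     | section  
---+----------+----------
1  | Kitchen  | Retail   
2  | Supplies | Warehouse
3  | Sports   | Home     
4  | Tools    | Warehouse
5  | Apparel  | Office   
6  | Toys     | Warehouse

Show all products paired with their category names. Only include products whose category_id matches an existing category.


INNER JOIN keeps only products rows whose category_id matches an id in categories. Walk through each product:
  - product 1 (Pen): category_id=6 -> matches Toys
  - product 2 (Printer): category_id=3 -> matches Sports
  - product 3 (Headphones): category_id=1 -> matches Kitchen
  - product 4 (Lamp): category_id=NULL, no match -> dropped
  - product 5 (Laptop): category_id=2 -> matches Supplies
  - product 6 (Desk): category_id=6 -> matches Toys
So 1 of 6 rows is dropped.

SQL:
SELECT a.name, b.name AS category
FROM products a
INNER JOIN categories b ON a.category_id = b.id

Result:
name       | category
-----------+---------
Pen        | Toys    
Printer    | Sports  
Headphones | Kitchen 
Laptop     | Supplies
Desk       | Toys    


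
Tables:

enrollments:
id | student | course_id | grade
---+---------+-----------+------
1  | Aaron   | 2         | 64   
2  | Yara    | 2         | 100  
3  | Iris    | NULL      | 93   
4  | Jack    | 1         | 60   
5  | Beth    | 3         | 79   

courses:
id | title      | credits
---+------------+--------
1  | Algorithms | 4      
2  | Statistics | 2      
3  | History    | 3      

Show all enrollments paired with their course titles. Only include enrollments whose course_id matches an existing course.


INNER JOIN keeps only enrollments rows whose course_id matches an id in courses. Walk through each enrollment:
  - enrollment 1 (Aaron): course_id=2 -> matches Statistics
  - enrollment 2 (Yara): course_id=2 -> matches Statistics
  - enrollment 3 (Iris): course_id=NULL, no match -> dropped
  - enrollment 4 (Jack): course_id=1 -> matches Algorithms
  - enrollment 5 (Beth): course_id=3 -> matches History
So 1 of 5 rows is dropped.

SQL:
SELECT a.student, b.title AS course
FROM enrollments a
INNER JOIN courses b ON a.course_id = b.id

Result:
student | course    
--------+-----------
Aaron   | Statistics
Yara    | Statistics
Jack    | Algorithms
Beth    | History   


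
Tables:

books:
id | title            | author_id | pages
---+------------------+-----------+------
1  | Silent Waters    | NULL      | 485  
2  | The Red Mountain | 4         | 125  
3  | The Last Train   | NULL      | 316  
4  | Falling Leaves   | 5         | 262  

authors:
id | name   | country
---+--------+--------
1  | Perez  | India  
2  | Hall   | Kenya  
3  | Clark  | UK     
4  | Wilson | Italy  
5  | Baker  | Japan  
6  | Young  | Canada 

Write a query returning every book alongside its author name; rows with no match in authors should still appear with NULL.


LEFT JOIN keeps every row from books (the left table); where author_id has no match in authors, the author columns become NULL. Walk through each book:
  - book 1 (Silent Waters): author_id=NULL, no match -> kept with NULL
  - book 2 (The Red Mountain): author_id=4 -> matches Wilson
  - book 3 (The Last Train): author_id=NULL, no match -> kept with NULL
  - book 4 (Falling Leaves): author_id=5 -> matches Baker
All 4 rows appear; 2 have NULL author.

SQL:
SELECT a.title, b.name AS author
FROM books a
LEFT JOIN authors b ON a.author_id = b.id

Result:
title            | author
-----------------+-------
Silent Waters    | NULL  
The Red Mountain | Wilson
The Last Train   | NULL  
Falling Leaves   | Baker 


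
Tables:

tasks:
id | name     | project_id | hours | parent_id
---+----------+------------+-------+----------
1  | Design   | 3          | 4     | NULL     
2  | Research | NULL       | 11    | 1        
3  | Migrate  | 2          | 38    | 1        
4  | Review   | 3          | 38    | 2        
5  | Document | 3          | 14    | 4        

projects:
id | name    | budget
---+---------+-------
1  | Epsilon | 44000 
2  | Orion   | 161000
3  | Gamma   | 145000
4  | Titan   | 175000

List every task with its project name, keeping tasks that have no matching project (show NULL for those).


LEFT JOIN keeps every row from tasks (the left table); where project_id has no match in projects, the project columns become NULL. Walk through each task:
  - task 1 (Design): project_id=3 -> matches Gamma
  - task 2 (Research): project_id=NULL, no match -> kept with NULL
  - task 3 (Migrate): project_id=2 -> matches Orion
  - task 4 (Review): project_id=3 -> matches Gamma
  - task 5 (Document): project_id=3 -> matches Gamma
All 5 rows appear; 1 has NULL project.

SQL:
SELECT a.name, b.name AS project
FROM tasks a
LEFT JOIN projects b ON a.project_id = b.id

Result:
name     | project
---------+--------
Design   | Gamma  
Research | NULL   
Migrate  | Orion  
Review   | Gamma  
Document | Gamma  


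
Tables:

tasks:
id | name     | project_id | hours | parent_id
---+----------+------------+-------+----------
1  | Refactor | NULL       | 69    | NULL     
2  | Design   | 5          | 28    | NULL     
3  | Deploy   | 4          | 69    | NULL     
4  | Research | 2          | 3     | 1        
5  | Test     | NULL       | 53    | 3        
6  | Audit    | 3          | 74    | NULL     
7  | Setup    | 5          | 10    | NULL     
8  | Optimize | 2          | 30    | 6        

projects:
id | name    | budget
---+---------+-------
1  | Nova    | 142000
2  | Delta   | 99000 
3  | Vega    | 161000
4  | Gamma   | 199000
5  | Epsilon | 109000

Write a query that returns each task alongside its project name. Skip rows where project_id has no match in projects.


INNER JOIN keeps only tasks rows whose project_id matches an id in projects. Walk through each task:
  - task 1 (Refactor): project_id=NULL, no match -> dropped
  - task 2 (Design): project_id=5 -> matches Epsilon
  - task 3 (Deploy): project_id=4 -> matches Gamma
  - task 4 (Research): project_id=2 -> matches Delta
  - task 5 (Test): project_id=NULL, no match -> dropped
  - task 6 (Audit): project_id=3 -> matches Vega
  - task 7 (Setup): project_id=5 -> matches Epsilon
  - task 8 (Optimize): project_id=2 -> matches Delta
So 2 of 8 rows are dropped.

SQL:
SELECT a.name, b.name AS project
FROM tasks a
INNER JOIN projects b ON a.project_id = b.id

Result:
name     | project
---------+--------
Design   | Epsilon
Deploy   | Gamma  
Research | Delta  
Audit    | Vega   
Setup    | Epsilon
Optimize | Delta  


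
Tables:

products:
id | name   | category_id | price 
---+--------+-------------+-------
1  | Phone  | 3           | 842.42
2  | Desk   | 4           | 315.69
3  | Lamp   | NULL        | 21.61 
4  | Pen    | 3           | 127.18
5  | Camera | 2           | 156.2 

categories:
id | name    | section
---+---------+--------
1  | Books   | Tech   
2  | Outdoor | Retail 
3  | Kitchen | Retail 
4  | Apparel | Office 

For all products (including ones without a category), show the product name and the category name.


LEFT JOIN keeps every row from products (the left table); where category_id has no match in categories, the category columns become NULL. Walk through each product:
  - product 1 (Phone): category_id=3 -> matches Kitchen
  - product 2 (Desk): category_id=4 -> matches Apparel
  - product 3 (Lamp): category_id=NULL, no match -> kept with NULL
  - product 4 (Pen): category_id=3 -> matches Kitchen
  - product 5 (Camera): category_id=2 -> matches Outdoor
All 5 rows appear; 1 has NULL category.

SQL:
SELECT a.name, b.name AS category
FROM products a
LEFT JOIN categories b ON a.category_id = b.id

Result:
name   | category
-------+---------
Phone  | Kitchen 
Desk   | Apparel 
Lamp   | NULL    
Pen    | Kitchen 
Camera | Outdoor 


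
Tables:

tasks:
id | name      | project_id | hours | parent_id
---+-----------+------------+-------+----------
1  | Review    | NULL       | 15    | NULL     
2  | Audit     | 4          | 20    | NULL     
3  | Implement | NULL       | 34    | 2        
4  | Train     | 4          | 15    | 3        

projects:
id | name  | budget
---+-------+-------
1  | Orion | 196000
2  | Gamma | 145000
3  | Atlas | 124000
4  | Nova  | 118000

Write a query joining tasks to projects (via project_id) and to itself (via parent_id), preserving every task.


Two LEFT JOINs from the same base table tasks: one to projects via project_id, one to tasks itself via parent_id. Both are LEFT so every task is preserved.
Match against projects:
  - task 1 (Review): project_id=NULL, no match -> kept with NULL
  - task 2 (Audit): project_id=4 -> matches Nova
  - task 3 (Implement): project_id=NULL, no match -> kept with NULL
  - task 4 (Train): project_id=4 -> matches Nova
Match against tasks (self):
  - task 1 (Review): parent_id=NULL -> NULL
  - task 2 (Audit): parent_id=NULL -> NULL
  - task 3 (Implement): parent_id=2 -> Audit
  - task 4 (Train): parent_id=3 -> Implement

SQL:
SELECT a.name, b.name AS project, c.name AS parent
FROM tasks a
LEFT JOIN projects b ON a.project_id = b.id
LEFT JOIN tasks c ON a.parent_id = c.id

Result:
name      | project | parent   
----------+---------+----------
Review    | NULL    | NULL     
Audit     | Nova    | NULL     
Implement | NULL    | Audit    
Train     | Nova    | Implement


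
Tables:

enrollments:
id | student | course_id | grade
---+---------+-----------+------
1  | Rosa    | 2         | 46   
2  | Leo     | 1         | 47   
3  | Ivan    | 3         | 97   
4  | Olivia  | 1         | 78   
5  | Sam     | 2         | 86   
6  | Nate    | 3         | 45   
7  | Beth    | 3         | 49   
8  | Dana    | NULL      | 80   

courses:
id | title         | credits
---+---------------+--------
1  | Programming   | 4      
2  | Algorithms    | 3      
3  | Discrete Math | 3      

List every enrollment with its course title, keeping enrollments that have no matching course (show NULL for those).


LEFT JOIN keeps every row from enrollments (the left table); where course_id has no match in courses, the course columns become NULL. Walk through each enrollment:
  - enrollment 1 (Rosa): course_id=2 -> matches Algorithms
  - enrollment 2 (Leo): course_id=1 -> matches Programming
  - enrollment 3 (Ivan): course_id=3 -> matches Discrete Math
  - enrollment 4 (Olivia): course_id=1 -> matches Programming
  - enrollment 5 (Sam): course_id=2 -> matches Algorithms
  - enrollment 6 (Nate): course_id=3 -> matches Discrete Math
  - enrollment 7 (Beth): course_id=3 -> matches Discrete Math
  - enrollment 8 (Dana): course_id=NULL, no match -> kept with NULL
All 8 rows appear; 1 has NULL course.

SQL:
SELECT a.student, b.title AS course
FROM enrollments a
LEFT JOIN courses b ON a.course_id = b.id

Result:
student | course       
--------+--------------
Rosa    | Algorithms   
Leo     | Programming  
Ivan    | Discrete Math
Olivia  | Programming  
Sam     | Algorithms   
Nate    | Discrete Math
Beth    | Discrete Math
Dana    | NULL         


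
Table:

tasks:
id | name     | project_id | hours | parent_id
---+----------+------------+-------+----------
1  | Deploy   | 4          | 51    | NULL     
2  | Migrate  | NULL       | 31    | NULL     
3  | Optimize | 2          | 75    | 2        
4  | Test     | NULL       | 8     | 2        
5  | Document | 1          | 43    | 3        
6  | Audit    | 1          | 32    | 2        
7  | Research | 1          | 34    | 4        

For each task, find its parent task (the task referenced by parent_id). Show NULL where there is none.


This is a self-join: tasks is joined to a second copy of itself, matching each row's parent_id to another row's id. Use LEFT JOIN so rows with parent_id=NULL are kept.
  - task 1 (Deploy): parent_id=NULL -> NULL
  - task 2 (Migrate): parent_id=NULL -> NULL
  - task 3 (Optimize): parent_id=2 -> Migrate
  - task 4 (Test): parent_id=2 -> Migrate
  - task 5 (Document): parent_id=3 -> Optimize
  - task 6 (Audit): parent_id=2 -> Migrate
  - task 7 (Research): parent_id=4 -> Test

SQL:
SELECT a.name AS item, b.name AS parent
FROM tasks a
LEFT JOIN tasks b ON a.parent_id = b.id

Result:
item     | parent  
---------+---------
Deploy   | NULL    
Migrate  | NULL    
Optimize | Migrate 
Test     | Migrate 
Document | Optimize
Audit    | Migrate 
Research | Test    


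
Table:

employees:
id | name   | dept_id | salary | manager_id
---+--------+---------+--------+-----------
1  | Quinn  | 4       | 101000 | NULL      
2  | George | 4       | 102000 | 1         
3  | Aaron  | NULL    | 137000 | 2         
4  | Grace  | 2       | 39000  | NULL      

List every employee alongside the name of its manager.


This is a self-join: employees is joined to a second copy of itself, matching each row's manager_id to another row's id. Use LEFT JOIN so rows with manager_id=NULL are kept.
  - employee 1 (Quinn): manager_id=NULL -> NULL
  - employee 2 (George): manager_id=1 -> Quinn
  - employee 3 (Aaron): manager_id=2 -> George
  - employee 4 (Grace): manager_id=NULL -> NULL

SQL:
SELECT a.name AS item, b.name AS manager
FROM employees a
LEFT JOIN employees b ON a.manager_id = b.id

Result:
item   | manager
-------+--------
Quinn  | NULL   
George | Quinn  
Aaron  | George 
Grace  | NULL   


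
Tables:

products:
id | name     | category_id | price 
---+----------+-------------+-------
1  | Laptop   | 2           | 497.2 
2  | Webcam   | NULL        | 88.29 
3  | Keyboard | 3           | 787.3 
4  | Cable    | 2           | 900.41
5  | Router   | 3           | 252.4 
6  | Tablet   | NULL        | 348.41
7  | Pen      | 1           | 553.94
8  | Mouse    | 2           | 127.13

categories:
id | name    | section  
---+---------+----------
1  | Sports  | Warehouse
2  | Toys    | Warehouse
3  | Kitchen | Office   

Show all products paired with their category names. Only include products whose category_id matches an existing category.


INNER JOIN keeps only products rows whose category_id matches an id in categories. Walk through each product:
  - product 1 (Laptop): category_id=2 -> matches Toys
  - product 2 (Webcam): category_id=NULL, no match -> dropped
  - product 3 (Keyboard): category_id=3 -> matches Kitchen
  - product 4 (Cable): category_id=2 -> matches Toys
  - product 5 (Router): category_id=3 -> matches Kitchen
  - product 6 (Tablet): category_id=NULL, no match -> dropped
  - product 7 (Pen): category_id=1 -> matches Sports
  - product 8 (Mouse): category_id=2 -> matches Toys
So 2 of 8 rows are dropped.

SQL:
SELECT a.name, b.name AS category
FROM products a
INNER JOIN categories b ON a.category_id = b.id

Result:
name     | category
---------+---------
Laptop   | Toys    
Keyboard | Kitchen 
Cable    | Toys    
Router   | Kitchen 
Pen      | Sports  
Mouse    | Toys    


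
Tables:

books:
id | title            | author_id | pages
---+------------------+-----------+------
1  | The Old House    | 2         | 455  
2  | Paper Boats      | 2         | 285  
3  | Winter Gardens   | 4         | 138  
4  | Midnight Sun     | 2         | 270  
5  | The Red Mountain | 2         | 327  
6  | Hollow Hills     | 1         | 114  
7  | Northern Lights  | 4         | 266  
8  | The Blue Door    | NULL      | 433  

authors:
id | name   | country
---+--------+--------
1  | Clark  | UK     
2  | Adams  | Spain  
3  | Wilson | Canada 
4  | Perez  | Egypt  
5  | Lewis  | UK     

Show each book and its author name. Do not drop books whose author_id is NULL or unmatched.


LEFT JOIN keeps every row from books (the left table); where author_id has no match in authors, the author columns become NULL. Walk through each book:
  - book 1 (The Old House): author_id=2 -> matches Adams
  - book 2 (Paper Boats): author_id=2 -> matches Adams
  - book 3 (Winter Gardens): author_id=4 -> matches Perez
  - book 4 (Midnight Sun): author_id=2 -> matches Adams
  - book 5 (The Red Mountain): author_id=2 -> matches Adams
  - book 6 (Hollow Hills): author_id=1 -> matches Clark
  - book 7 (Northern Lights): author_id=4 -> matches Perez
  - book 8 (The Blue Door): author_id=NULL, no match -> kept with NULL
All 8 rows appear; 1 has NULL author.

SQL:
SELECT a.title, b.name AS author
FROM books a
LEFT JOIN authors b ON a.author_id = b.id

Result:
title            | author
-----------------+-------
The Old House    | Adams 
Paper Boats      | Adams 
Winter Gardens   | Perez 
Midnight Sun     | Adams 
The Red Mountain | Adams 
Hollow Hills     | Clark 
Northern Lights  | Perez 
The Blue Door    | NULL  


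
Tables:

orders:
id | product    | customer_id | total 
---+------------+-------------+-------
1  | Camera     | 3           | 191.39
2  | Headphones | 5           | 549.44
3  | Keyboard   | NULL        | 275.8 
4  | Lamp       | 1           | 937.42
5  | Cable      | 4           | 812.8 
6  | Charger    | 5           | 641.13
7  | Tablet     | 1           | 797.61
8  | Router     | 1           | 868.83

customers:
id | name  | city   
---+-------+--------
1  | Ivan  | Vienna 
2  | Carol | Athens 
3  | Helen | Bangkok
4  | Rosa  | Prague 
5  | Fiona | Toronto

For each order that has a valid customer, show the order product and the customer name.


INNER JOIN keeps only orders rows whose customer_id matches an id in customers. Walk through each order:
  - order 1 (Camera): customer_id=3 -> matches Helen
  - order 2 (Headphones): customer_id=5 -> matches Fiona
  - order 3 (Keyboard): customer_id=NULL, no match -> dropped
  - order 4 (Lamp): customer_id=1 -> matches Ivan
  - order 5 (Cable): customer_id=4 -> matches Rosa
  - order 6 (Charger): customer_id=5 -> matches Fiona
  - order 7 (Tablet): customer_id=1 -> matches Ivan
  - order 8 (Router): customer_id=1 -> matches Ivan
So 1 of 8 rows is dropped.

SQL:
SELECT a.product, b.name AS customer
FROM orders a
INNER JOIN customers b ON a.customer_id = b.id

Result:
product    | customer
-----------+---------
Camera     | Helen   
Headphones | Fiona   
Lamp       | Ivan    
Cable      | Rosa    
Charger    | Fiona   
Tablet     | Ivan    
Router     | Ivan    


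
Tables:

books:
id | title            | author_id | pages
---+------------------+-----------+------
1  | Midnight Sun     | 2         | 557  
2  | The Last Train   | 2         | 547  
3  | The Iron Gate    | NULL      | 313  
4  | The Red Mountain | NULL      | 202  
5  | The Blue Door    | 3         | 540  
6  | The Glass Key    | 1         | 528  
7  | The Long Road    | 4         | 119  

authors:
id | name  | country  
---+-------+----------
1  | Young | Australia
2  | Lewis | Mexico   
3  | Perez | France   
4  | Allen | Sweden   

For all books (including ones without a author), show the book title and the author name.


LEFT JOIN keeps every row from books (the left table); where author_id has no match in authors, the author columns become NULL. Walk through each book:
  - book 1 (Midnight Sun): author_id=2 -> matches Lewis
  - book 2 (The Last Train): author_id=2 -> matches Lewis
  - book 3 (The Iron Gate): author_id=NULL, no match -> kept with NULL
  - book 4 (The Red Mountain): author_id=NULL, no match -> kept with NULL
  - book 5 (The Blue Door): author_id=3 -> matches Perez
  - book 6 (The Glass Key): author_id=1 -> matches Young
  - book 7 (The Long Road): author_id=4 -> matches Allen
All 7 rows appear; 2 have NULL author.

SQL:
SELECT a.title, b.name AS author
FROM books a
LEFT JOIN authors b ON a.author_id = b.id

Result:
title            | author
-----------------+-------
Midnight Sun     | Lewis 
The Last Train   | Lewis 
The Iron Gate    | NULL  
The Red Mountain | NULL  
The Blue Door    | Perez 
The Glass Key    | Young 
The Long Road    | Allen 


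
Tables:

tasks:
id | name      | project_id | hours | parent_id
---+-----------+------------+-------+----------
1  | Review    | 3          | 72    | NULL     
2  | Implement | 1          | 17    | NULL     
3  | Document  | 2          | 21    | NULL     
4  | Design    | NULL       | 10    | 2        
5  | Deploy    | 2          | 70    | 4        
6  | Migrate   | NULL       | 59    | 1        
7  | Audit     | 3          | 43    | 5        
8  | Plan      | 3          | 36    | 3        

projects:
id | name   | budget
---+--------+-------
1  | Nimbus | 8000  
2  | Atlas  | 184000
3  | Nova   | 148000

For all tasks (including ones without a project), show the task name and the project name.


LEFT JOIN keeps every row from tasks (the left table); where project_id has no match in projects, the project columns become NULL. Walk through each task:
  - task 1 (Review): project_id=3 -> matches Nova
  - task 2 (Implement): project_id=1 -> matches Nimbus
  - task 3 (Document): project_id=2 -> matches Atlas
  - task 4 (Design): project_id=NULL, no match -> kept with NULL
  - task 5 (Deploy): project_id=2 -> matches Atlas
  - task 6 (Migrate): project_id=NULL, no match -> kept with NULL
  - task 7 (Audit): project_id=3 -> matches Nova
  - task 8 (Plan): project_id=3 -> matches Nova
All 8 rows appear; 2 have NULL project.

SQL:
SELECT a.name, b.name AS project
FROM tasks a
LEFT JOIN projects b ON a.project_id = b.id

Result:
name      | project
----------+--------
Review    | Nova   
Implement | Nimbus 
Document  | Atlas  
Design    | NULL   
Deploy    | Atlas  
Migrate   | NULL   
Audit     | Nova   
Plan      | Nova   


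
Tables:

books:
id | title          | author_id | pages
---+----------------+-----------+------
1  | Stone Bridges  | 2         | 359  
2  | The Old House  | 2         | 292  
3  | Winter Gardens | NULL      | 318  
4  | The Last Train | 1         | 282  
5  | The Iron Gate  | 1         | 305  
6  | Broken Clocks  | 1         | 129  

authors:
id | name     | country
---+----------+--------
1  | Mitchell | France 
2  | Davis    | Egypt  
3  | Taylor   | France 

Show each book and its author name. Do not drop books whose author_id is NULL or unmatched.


LEFT JOIN keeps every row from books (the left table); where author_id has no match in authors, the author columns become NULL. Walk through each book:
  - book 1 (Stone Bridges): author_id=2 -> matches Davis
  - book 2 (The Old House): author_id=2 -> matches Davis
  - book 3 (Winter Gardens): author_id=NULL, no match -> kept with NULL
  - book 4 (The Last Train): author_id=1 -> matches Mitchell
  - book 5 (The Iron Gate): author_id=1 -> matches Mitchell
  - book 6 (Broken Clocks): author_id=1 -> matches Mitchell
All 6 rows appear; 1 has NULL author.

SQL:
SELECT a.title, b.name AS author
FROM books a
LEFT JOIN authors b ON a.author_id = b.id

Result:
title          | author  
---------------+---------
Stone Bridges  | Davis   
The Old House  | Davis   
Winter Gardens | NULL    
The Last Train | Mitchell
The Iron Gate  | Mitchell
Broken Clocks  | Mitchell


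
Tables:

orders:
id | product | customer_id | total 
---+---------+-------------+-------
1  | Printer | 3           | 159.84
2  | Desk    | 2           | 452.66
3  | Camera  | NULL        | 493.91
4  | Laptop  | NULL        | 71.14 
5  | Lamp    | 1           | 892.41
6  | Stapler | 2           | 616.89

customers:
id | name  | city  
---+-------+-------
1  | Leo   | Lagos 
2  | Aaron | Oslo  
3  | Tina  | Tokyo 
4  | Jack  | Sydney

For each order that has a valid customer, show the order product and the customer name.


INNER JOIN keeps only orders rows whose customer_id matches an id in customers. Walk through each order:
  - order 1 (Printer): customer_id=3 -> matches Tina
  - order 2 (Desk): customer_id=2 -> matches Aaron
  - order 3 (Camera): customer_id=NULL, no match -> dropped
  - order 4 (Laptop): customer_id=NULL, no match -> dropped
  - order 5 (Lamp): customer_id=1 -> matches Leo
  - order 6 (Stapler): customer_id=2 -> matches Aaron
So 2 of 6 rows are dropped.

SQL:
SELECT a.product, b.name AS customer
FROM orders a
INNER JOIN customers b ON a.customer_id = b.id

Result:
product | customer
--------+---------
Printer | Tina    
Desk    | Aaron   
Lamp    | Leo     
Stapler | Aaron   


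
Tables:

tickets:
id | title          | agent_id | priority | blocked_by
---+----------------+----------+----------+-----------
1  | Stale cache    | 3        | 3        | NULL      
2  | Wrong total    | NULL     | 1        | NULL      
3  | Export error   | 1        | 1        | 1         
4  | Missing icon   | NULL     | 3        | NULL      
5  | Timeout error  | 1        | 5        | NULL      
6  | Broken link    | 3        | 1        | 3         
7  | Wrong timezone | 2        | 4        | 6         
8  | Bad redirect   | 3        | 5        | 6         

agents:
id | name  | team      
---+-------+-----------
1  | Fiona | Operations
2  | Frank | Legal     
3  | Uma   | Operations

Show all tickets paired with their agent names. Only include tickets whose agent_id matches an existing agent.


INNER JOIN keeps only tickets rows whose agent_id matches an id in agents. Walk through each ticket:
  - ticket 1 (Stale cache): agent_id=3 -> matches Uma
  - ticket 2 (Wrong total): agent_id=NULL, no match -> dropped
  - ticket 3 (Export error): agent_id=1 -> matches Fiona
  - ticket 4 (Missing icon): agent_id=NULL, no match -> dropped
  - ticket 5 (Timeout error): agent_id=1 -> matches Fiona
  - ticket 6 (Broken link): agent_id=3 -> matches Uma
  - ticket 7 (Wrong timezone): agent_id=2 -> matches Frank
  - ticket 8 (Bad redirect): agent_id=3 -> matches Uma
So 2 of 8 rows are dropped.

SQL:
SELECT a.title, b.name AS agent
FROM tickets a
INNER JOIN agents b ON a.agent_id = b.id

Result:
title          | agent
---------------+------
Stale cache    | Uma  
Export error   | Fiona
Timeout error  | Fiona
Broken link    | Uma  
Wrong timezone | Frank
Bad redirect   | Uma  


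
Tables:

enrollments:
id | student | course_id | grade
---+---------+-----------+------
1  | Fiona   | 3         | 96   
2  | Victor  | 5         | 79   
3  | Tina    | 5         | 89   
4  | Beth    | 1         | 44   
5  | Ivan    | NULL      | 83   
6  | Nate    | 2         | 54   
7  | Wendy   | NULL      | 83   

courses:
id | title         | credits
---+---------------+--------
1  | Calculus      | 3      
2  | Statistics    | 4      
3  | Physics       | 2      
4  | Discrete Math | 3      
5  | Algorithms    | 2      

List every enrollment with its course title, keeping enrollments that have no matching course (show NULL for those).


LEFT JOIN keeps every row from enrollments (the left table); where course_id has no match in courses, the course columns become NULL. Walk through each enrollment:
  - enrollment 1 (Fiona): course_id=3 -> matches Physics
  - enrollment 2 (Victor): course_id=5 -> matches Algorithms
  - enrollment 3 (Tina): course_id=5 -> matches Algorithms
  - enrollment 4 (Beth): course_id=1 -> matches Calculus
  - enrollment 5 (Ivan): course_id=NULL, no match -> kept with NULL
  - enrollment 6 (Nate): course_id=2 -> matches Statistics
  - enrollment 7 (Wendy): course_id=NULL, no match -> kept with NULL
All 7 rows appear; 2 have NULL course.

SQL:
SELECT a.student, b.title AS course
FROM enrollments a
LEFT JOIN courses b ON a.course_id = b.id

Result:
student | course    
--------+-----------
Fiona   | Physics   
Victor  | Algorithms
Tina    | Algorithms
Beth    | Calculus  
Ivan    | NULL      
Nate    | Statistics
Wendy   | NULL      


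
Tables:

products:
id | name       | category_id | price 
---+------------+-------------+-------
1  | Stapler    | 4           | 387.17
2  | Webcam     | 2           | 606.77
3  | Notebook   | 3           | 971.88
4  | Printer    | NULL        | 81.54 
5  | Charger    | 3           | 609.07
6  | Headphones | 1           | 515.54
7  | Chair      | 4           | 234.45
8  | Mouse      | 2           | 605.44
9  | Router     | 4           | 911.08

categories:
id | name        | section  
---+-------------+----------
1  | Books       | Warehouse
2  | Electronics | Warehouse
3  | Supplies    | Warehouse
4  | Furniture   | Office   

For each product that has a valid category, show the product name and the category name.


INNER JOIN keeps only products rows whose category_id matches an id in categories. Walk through each product:
  - product 1 (Stapler): category_id=4 -> matches Furniture
  - product 2 (Webcam): category_id=2 -> matches Electronics
  - product 3 (Notebook): category_id=3 -> matches Supplies
  - product 4 (Printer): category_id=NULL, no match -> dropped
  - product 5 (Charger): category_id=3 -> matches Supplies
  - product 6 (Headphones): category_id=1 -> matches Books
  - product 7 (Chair): category_id=4 -> matches Furniture
  - product 8 (Mouse): category_id=2 -> matches Electronics
  - product 9 (Router): category_id=4 -> matches Furniture
So 1 of 9 rows is dropped.

SQL:
SELECT a.name, b.name AS category
FROM products a
INNER JOIN categories b ON a.category_id = b.id

Result:
name       | category   
-----------+------------
Stapler    | Furniture  
Webcam     | Electronics
Notebook   | Supplies   
Charger    | Supplies   
Headphones | Books      
Chair      | Furniture  
Mouse      | Electronics
Router     | Furniture  


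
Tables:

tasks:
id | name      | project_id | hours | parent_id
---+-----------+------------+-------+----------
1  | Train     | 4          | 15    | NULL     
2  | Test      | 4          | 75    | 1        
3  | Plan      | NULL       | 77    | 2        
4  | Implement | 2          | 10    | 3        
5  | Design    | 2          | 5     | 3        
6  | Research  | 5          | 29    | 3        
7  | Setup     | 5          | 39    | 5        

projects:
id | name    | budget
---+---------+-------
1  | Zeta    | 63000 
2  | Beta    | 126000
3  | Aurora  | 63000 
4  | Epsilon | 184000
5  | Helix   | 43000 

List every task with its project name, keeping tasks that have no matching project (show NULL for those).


LEFT JOIN keeps every row from tasks (the left table); where project_id has no match in projects, the project columns become NULL. Walk through each task:
  - task 1 (Train): project_id=4 -> matches Epsilon
  - task 2 (Test): project_id=4 -> matches Epsilon
  - task 3 (Plan): project_id=NULL, no match -> kept with NULL
  - task 4 (Implement): project_id=2 -> matches Beta
  - task 5 (Design): project_id=2 -> matches Beta
  - task 6 (Research): project_id=5 -> matches Helix
  - task 7 (Setup): project_id=5 -> matches Helix
All 7 rows appear; 1 has NULL project.

SQL:
SELECT a.name, b.name AS project
FROM tasks a
LEFT JOIN projects b ON a.project_id = b.id

Result:
name      | project
----------+--------
Train     | Epsilon
Test      | Epsilon
Plan      | NULL   
Implement | Beta   
Design    | Beta   
Research  | Helix  
Setup     | Helix  


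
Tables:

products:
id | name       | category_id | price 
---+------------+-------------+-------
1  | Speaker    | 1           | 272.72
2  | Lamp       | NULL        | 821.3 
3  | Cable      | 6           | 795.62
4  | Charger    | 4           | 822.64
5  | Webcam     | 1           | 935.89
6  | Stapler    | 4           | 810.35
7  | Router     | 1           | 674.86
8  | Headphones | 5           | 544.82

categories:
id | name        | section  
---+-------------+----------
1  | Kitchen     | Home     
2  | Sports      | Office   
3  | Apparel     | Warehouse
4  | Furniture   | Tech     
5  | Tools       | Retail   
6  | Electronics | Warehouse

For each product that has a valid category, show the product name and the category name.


INNER JOIN keeps only products rows whose category_id matches an id in categories. Walk through each product:
  - product 1 (Speaker): category_id=1 -> matches Kitchen
  - product 2 (Lamp): category_id=NULL, no match -> dropped
  - product 3 (Cable): category_id=6 -> matches Electronics
  - product 4 (Charger): category_id=4 -> matches Furniture
  - product 5 (Webcam): category_id=1 -> matches Kitchen
  - product 6 (Stapler): category_id=4 -> matches Furniture
  - product 7 (Router): category_id=1 -> matches Kitchen
  - product 8 (Headphones): category_id=5 -> matches Tools
So 1 of 8 rows is dropped.

SQL:
SELECT a.name, b.name AS category
FROM products a
INNER JOIN categories b ON a.category_id = b.id

Result:
name       | category   
-----------+------------
Speaker    | Kitchen    
Cable      | Electronics
Charger    | Furniture  
Webcam     | Kitchen    
Stapler    | Furniture  
Router     | Kitchen    
Headphones | Tools      


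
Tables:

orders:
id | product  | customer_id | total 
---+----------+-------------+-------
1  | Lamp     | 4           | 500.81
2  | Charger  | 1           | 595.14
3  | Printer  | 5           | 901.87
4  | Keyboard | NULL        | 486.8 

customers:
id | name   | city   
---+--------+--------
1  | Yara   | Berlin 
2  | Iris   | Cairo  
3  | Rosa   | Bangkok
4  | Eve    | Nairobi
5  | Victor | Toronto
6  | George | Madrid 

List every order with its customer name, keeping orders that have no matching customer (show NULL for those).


LEFT JOIN keeps every row from orders (the left table); where customer_id has no match in customers, the customer columns become NULL. Walk through each order:
  - order 1 (Lamp): customer_id=4 -> matches Eve
  - order 2 (Charger): customer_id=1 -> matches Yara
  - order 3 (Printer): customer_id=5 -> matches Victor
  - order 4 (Keyboard): customer_id=NULL, no match -> kept with NULL
All 4 rows appear; 1 has NULL customer.

SQL:
SELECT a.product, b.name AS customer
FROM orders a
LEFT JOIN customers b ON a.customer_id = b.id

Result:
product  | customer
---------+---------
Lamp     | Eve     
Charger  | Yara    
Printer  | Victor  
Keyboard | NULL    


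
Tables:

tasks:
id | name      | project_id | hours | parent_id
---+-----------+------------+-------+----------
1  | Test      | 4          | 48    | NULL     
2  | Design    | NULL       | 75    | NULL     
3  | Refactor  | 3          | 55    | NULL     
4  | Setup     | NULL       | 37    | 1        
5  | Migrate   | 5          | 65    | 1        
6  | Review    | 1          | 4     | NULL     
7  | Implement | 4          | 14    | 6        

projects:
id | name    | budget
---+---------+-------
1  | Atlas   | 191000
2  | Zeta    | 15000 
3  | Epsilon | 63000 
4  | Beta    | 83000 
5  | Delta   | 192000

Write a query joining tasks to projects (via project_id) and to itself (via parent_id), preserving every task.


Two LEFT JOINs from the same base table tasks: one to projects via project_id, one to tasks itself via parent_id. Both are LEFT so every task is preserved.
Match against projects:
  - task 1 (Test): project_id=4 -> matches Beta
  - task 2 (Design): project_id=NULL, no match -> kept with NULL
  - task 3 (Refactor): project_id=3 -> matches Epsilon
  - task 4 (Setup): project_id=NULL, no match -> kept with NULL
  - task 5 (Migrate): project_id=5 -> matches Delta
  - task 6 (Review): project_id=1 -> matches Atlas
  - task 7 (Implement): project_id=4 -> matches Beta
Match against tasks (self):
  - task 1 (Test): parent_id=NULL -> NULL
  - task 2 (Design): parent_id=NULL -> NULL
  - task 3 (Refactor): parent_id=NULL -> NULL
  - task 4 (Setup): parent_id=1 -> Test
  - task 5 (Migrate): parent_id=1 -> Test
  - task 6 (Review): parent_id=NULL -> NULL
  - task 7 (Implement): parent_id=6 -> Review

SQL:
SELECT a.name, b.name AS project, c.name AS parent
FROM tasks a
LEFT JOIN projects b ON a.project_id = b.id
LEFT JOIN tasks c ON a.parent_id = c.id

Result:
name      | project | parent
----------+---------+-------
Test      | Beta    | NULL  
Design    | NULL    | NULL  
Refactor  | Epsilon | NULL  
Setup     | NULL    | Test  
Migrate   | Delta   | Test  
Review    | Atlas   | NULL  
Implement | Beta    | Review


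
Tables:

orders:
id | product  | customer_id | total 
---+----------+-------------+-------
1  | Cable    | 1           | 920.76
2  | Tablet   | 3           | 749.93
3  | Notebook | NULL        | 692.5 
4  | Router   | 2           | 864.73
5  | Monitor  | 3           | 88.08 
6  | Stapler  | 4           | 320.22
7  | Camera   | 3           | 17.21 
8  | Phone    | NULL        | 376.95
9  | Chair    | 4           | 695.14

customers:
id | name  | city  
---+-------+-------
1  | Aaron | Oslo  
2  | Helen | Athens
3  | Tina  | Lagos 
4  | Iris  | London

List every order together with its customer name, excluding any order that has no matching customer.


INNER JOIN keeps only orders rows whose customer_id matches an id in customers. Walk through each order:
  - order 1 (Cable): customer_id=1 -> matches Aaron
  - order 2 (Tablet): customer_id=3 -> matches Tina
  - order 3 (Notebook): customer_id=NULL, no match -> dropped
  - order 4 (Router): customer_id=2 -> matches Helen
  - order 5 (Monitor): customer_id=3 -> matches Tina
  - order 6 (Stapler): customer_id=4 -> matches Iris
  - order 7 (Camera): customer_id=3 -> matches Tina
  - order 8 (Phone): customer_id=NULL, no match -> dropped
  - order 9 (Chair): customer_id=4 -> matches Iris
So 2 of 9 rows are dropped.

SQL:
SELECT a.product, b.name AS customer
FROM orders a
INNER JOIN customers b ON a.customer_id = b.id

Result:
product | customer
--------+---------
Cable   | Aaron   
Tablet  | Tina    
Router  | Helen   
Monitor | Tina    
Stapler | Iris    
Camera  | Tina    
Chair   | Iris    
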